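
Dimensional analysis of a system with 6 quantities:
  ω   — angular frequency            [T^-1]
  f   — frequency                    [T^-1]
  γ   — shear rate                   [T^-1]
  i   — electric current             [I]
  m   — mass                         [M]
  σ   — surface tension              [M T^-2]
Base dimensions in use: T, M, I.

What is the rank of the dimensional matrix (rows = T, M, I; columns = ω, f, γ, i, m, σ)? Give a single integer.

3

Exponent matrix [T,M,I] × [ω,f,γ,i,m,σ]:
  T: [-1 -1 -1  0  0 -2]
  M: [ 0  0  0  0  1  1]
  I: [ 0  0  0  1  0  0]
RREF → pivots at {ω,i,m} ⇒ r = 3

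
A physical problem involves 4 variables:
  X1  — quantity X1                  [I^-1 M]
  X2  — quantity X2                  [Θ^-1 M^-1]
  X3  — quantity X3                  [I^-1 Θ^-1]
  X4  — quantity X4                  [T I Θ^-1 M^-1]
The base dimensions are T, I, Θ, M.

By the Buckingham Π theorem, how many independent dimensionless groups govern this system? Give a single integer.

1

Exponent matrix [T,I,Θ,M] × [X1,X2,X3,X4]:
  T: [ 0  0  0  1]
  I: [-1  0 -1  1]
  Θ: [ 0 -1 -1 -1]
  M: [ 1 -1  0 -1]
Echelon form has 3 nonzero rows (pivots: X1,X2,X4)
4 vars − rank 3 = 1 Π group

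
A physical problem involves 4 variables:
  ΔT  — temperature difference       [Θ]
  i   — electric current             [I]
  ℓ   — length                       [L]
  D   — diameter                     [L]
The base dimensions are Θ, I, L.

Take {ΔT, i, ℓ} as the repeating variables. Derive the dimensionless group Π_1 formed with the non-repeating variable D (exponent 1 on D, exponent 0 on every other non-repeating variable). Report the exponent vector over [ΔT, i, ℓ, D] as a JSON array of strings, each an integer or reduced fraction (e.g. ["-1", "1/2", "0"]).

["0", "0", "-1", "1"]

Exponent matrix [Θ,I,L] × [ΔT,i,ℓ,D]:
  Θ: [ 1  0  0  0]
  I: [ 0  1  0  0]
  L: [ 0  0  1  1]
Row reduction gives pivot columns ΔT,i,ℓ; rank = 3
Repeat: ΔT,i,ℓ; free: D
RREF:
  r0: [   1    0    0    0]
  r1: [   0    1    0    0]
  r2: [   0    0    1    1]
Fix exponent of D at 1; solve each RREF row for its pivot's exponent:
  r0: exp(ΔT) + (0)·1 = 0 ⇒ exp(ΔT) = 0
  r1: exp(i) + (0)·1 = 0 ⇒ exp(i) = 0
  r2: exp(ℓ) + (1)·1 = 0 ⇒ exp(ℓ) = -1
Π_1 = ℓ^-1 · D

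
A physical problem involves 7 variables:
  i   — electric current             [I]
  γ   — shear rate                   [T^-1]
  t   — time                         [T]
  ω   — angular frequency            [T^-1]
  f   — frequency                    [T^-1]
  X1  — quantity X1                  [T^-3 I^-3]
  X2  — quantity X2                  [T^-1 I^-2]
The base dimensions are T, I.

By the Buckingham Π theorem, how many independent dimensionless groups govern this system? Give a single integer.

5

Dimensional matrix (T×I by i×γ×t×ω×f×X1×X2):
  T: [ 0 -1  1 -1 -1 -3 -1]
  I: [ 1  0  0  0  0 -3 -2]
RREF → pivots at {i,γ} ⇒ r = 2
7 vars − rank 2 = 5 Π groups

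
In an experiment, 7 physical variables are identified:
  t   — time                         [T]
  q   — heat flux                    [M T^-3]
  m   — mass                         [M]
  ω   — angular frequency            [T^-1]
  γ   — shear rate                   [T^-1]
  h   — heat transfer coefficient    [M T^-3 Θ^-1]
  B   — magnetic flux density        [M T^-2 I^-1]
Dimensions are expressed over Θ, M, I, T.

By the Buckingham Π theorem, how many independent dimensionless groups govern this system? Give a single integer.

Dimensional matrix (Θ×M×I×T by t×q×m×ω×γ×h×B):
  Θ: [ 0  0  0  0  0 -1  0]
  M: [ 0  1  1  0  0  1  1]
  I: [ 0  0  0  0  0  0 -1]
  T: [ 1 -3  0 -1 -1 -3 -2]
Row reduction gives pivot columns t,q,h,B; rank = 4
n=7, r=4 ⇒ 3 dimensionless groups

3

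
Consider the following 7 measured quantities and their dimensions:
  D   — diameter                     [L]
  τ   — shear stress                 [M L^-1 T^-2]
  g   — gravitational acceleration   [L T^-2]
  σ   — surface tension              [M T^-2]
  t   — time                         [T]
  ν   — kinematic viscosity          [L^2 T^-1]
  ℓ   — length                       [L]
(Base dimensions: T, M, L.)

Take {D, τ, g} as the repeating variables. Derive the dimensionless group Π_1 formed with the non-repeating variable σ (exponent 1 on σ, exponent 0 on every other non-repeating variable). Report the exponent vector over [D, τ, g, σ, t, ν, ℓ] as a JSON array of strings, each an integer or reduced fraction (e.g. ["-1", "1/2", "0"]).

Dimensional matrix (T×M×L by D×τ×g×σ×t×ν×ℓ):
  T: [ 0 -2 -2 -2  1 -1  0]
  M: [ 0  1  0  1  0  0  0]
  L: [ 1 -1  1  0  0  2  1]
Row reduction gives pivot columns D,τ,g; rank = 3
Pivot set = {D,τ,g}, free = {σ,t,ν,ℓ}
RREF:
  r0: [   1    0    0    1  1/2  3/2    1]
  r1: [   0    1    0    1    0    0    0]
  r2: [   0    0    1    0 -1/2  1/2    0]
Fix exponent of σ at 1, t at 0, ν at 0, ℓ at 0; solve each RREF row for its pivot's exponent:
  r0: exp(D) + (1)·1 = 0 ⇒ exp(D) = -1
  r1: exp(τ) + (1)·1 = 0 ⇒ exp(τ) = -1
  r2: exp(g) + (0)·1 = 0 ⇒ exp(g) = 0
Π_1 = D^-1 · τ^-1 · σ

["-1", "-1", "0", "1", "0", "0", "0"]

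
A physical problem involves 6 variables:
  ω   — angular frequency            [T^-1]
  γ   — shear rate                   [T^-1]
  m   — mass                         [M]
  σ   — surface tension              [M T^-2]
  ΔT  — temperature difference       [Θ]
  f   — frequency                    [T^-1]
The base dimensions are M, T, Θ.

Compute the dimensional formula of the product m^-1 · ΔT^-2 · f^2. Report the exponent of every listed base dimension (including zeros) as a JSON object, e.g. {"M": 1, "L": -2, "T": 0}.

{"M": -1, "T": -2, "Θ": -2}

Write exponents as rows M,T,Θ / cols ω,γ,m,σ,ΔT,f:
  M: [ 0  0  1  1  0  0]
  T: [-1 -1  0 -2  0 -1]
  Θ: [ 0  0  0  0  1  0]
  [M]: (-1)·1+(-2)·0+(2)·0 = -1
  [T]: (-1)·0+(-2)·0+(2)·-1 = -2
  [Θ]: (-1)·0+(-2)·1+(2)·0 = -2
⇒ M^-1 T^-2 Θ^-2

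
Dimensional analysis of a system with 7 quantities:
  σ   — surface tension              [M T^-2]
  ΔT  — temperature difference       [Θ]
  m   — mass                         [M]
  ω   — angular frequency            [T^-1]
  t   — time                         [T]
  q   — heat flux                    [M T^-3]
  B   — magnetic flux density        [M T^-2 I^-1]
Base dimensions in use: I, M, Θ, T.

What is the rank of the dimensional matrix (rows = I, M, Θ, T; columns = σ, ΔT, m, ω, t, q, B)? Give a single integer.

Exponent matrix [I,M,Θ,T] × [σ,ΔT,m,ω,t,q,B]:
  I: [ 0  0  0  0  0  0 -1]
  M: [ 1  0  1  0  0  1  1]
  Θ: [ 0  1  0  0  0  0  0]
  T: [-2  0  0 -1  1 -3 -2]
Row reduction gives pivot columns σ,ΔT,m,B; rank = 4

4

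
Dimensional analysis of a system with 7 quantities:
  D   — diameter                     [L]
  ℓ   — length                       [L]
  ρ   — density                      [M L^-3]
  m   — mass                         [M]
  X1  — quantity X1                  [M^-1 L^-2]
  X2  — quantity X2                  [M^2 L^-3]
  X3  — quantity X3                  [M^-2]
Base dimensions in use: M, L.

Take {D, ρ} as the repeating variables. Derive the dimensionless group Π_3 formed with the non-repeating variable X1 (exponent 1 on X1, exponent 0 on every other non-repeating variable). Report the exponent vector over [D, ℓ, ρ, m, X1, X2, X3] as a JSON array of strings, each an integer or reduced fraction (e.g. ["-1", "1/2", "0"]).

["5", "0", "1", "0", "1", "0", "0"]

Dimensional matrix (M×L by D×ℓ×ρ×m×X1×X2×X3):
  M: [ 0  0  1  1 -1  2 -2]
  L: [ 1  1 -3  0 -2 -3  0]
Row reduction gives pivot columns D,ρ; rank = 2
Pivot set = {D,ρ}, free = {ℓ,m,X1,X2,X3}
RREF:
  r0: [   1    1    0    3   -5    3   -6]
  r1: [   0    0    1    1   -1    2   -2]
Fix exponent of X1 at 1, ℓ at 0, m at 0, X2 at 0, X3 at 0; solve each RREF row for its pivot's exponent:
  r0: exp(D) + (-5)·1 = 0 ⇒ exp(D) = 5
  r1: exp(ρ) + (-1)·1 = 0 ⇒ exp(ρ) = 1
Π_3 = D^5 · ρ · X1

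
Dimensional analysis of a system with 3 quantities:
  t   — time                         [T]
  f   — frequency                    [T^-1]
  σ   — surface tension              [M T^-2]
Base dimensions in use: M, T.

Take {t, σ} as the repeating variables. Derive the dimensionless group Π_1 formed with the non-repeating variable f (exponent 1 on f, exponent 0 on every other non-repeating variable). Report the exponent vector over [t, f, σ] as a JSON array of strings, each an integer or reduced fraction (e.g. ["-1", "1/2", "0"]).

["1", "1", "0"]

Exponent matrix [M,T] × [t,f,σ]:
  M: [ 0  0  1]
  T: [ 1 -1 -2]
Row reduction gives pivot columns t,σ; rank = 2
Repeat: t,σ; free: f
RREF:
  r0: [   1   -1    0]
  r1: [   0    0    1]
Fix exponent of f at 1; solve each RREF row for its pivot's exponent:
  r0: exp(t) + (-1)·1 = 0 ⇒ exp(t) = 1
  r1: exp(σ) + (0)·1 = 0 ⇒ exp(σ) = 0
Π_1 = t · f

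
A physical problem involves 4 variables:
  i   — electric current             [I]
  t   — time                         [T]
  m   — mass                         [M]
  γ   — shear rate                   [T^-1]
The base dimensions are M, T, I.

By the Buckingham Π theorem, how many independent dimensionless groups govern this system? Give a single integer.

Write exponents as rows M,T,I / cols i,t,m,γ:
  M: [ 0  0  1  0]
  T: [ 0  1  0 -1]
  I: [ 1  0  0  0]
Row reduction gives pivot columns i,t,m; rank = 3
n=4, r=3 ⇒ 1 dimensionless group

1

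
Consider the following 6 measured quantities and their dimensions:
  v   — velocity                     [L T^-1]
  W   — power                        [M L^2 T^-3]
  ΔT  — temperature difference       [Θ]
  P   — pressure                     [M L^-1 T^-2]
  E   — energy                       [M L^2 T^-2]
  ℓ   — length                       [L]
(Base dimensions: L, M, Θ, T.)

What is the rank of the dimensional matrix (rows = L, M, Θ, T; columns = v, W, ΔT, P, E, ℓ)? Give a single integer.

Dimensional matrix (L×M×Θ×T by v×W×ΔT×P×E×ℓ):
  L: [ 1  2  0 -1  2  1]
  M: [ 0  1  0  1  1  0]
  Θ: [ 0  0  1  0  0  0]
  T: [-1 -3  0 -2 -2  0]
Row reduction gives pivot columns v,W,ΔT,P; rank = 4

4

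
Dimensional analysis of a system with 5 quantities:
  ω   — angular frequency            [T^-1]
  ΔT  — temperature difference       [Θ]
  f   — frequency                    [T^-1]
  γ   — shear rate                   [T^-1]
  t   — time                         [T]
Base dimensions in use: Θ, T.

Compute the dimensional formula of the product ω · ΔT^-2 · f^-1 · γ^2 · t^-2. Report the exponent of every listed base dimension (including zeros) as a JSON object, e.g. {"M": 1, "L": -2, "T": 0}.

{"Θ": -2, "T": -4}

Exponent matrix [Θ,T] × [ω,ΔT,f,γ,t]:
  Θ: [ 0  1  0  0  0]
  T: [-1  0 -1 -1  1]
  [Θ]: (1)·0+(-2)·1+(-1)·0+(2)·0+(-2)·0 = -2
  [T]: (1)·-1+(-2)·0+(-1)·-1+(2)·-1+(-2)·1 = -4
⇒ Θ^-2 T^-4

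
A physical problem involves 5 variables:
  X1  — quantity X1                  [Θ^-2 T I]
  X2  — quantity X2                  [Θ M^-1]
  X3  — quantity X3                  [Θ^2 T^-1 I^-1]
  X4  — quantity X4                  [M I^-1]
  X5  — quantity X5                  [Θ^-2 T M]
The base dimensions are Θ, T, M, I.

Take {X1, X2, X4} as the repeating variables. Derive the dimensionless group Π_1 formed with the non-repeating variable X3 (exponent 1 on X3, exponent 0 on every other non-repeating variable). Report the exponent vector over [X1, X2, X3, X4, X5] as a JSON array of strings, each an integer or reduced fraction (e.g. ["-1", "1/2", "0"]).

Write exponents as rows Θ,T,M,I / cols X1,X2,X3,X4,X5:
  Θ: [-2  1  2  0 -2]
  T: [ 1  0 -1  0  1]
  M: [ 0 -1  0  1  1]
  I: [ 1  0 -1 -1  0]
RREF → pivots at {X1,X2,X4} ⇒ r = 3
Repeat: X1,X2,X4; free: X3,X5
RREF:
  r0: [   1    0   -1    0    1]
  r1: [   0    1    0    0    0]
  r2: [   0    0    0    1    1]
  r3: [   0    0    0    0    0]
Fix exponent of X3 at 1, X5 at 0; solve each RREF row for its pivot's exponent:
  r0: exp(X1) + (-1)·1 = 0 ⇒ exp(X1) = 1
  r1: exp(X2) + (0)·1 = 0 ⇒ exp(X2) = 0
  r2: exp(X4) + (0)·1 = 0 ⇒ exp(X4) = 0
Π_1 = X1 · X3

["1", "0", "1", "0", "0"]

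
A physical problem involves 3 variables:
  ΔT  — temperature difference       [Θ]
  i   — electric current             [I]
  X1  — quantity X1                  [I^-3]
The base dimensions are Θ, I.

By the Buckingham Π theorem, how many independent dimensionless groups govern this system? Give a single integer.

Write exponents as rows Θ,I / cols ΔT,i,X1:
  Θ: [ 1  0  0]
  I: [ 0  1 -3]
Row reduction gives pivot columns ΔT,i; rank = 2
Π count = n − r = 3 − 2 = 1

1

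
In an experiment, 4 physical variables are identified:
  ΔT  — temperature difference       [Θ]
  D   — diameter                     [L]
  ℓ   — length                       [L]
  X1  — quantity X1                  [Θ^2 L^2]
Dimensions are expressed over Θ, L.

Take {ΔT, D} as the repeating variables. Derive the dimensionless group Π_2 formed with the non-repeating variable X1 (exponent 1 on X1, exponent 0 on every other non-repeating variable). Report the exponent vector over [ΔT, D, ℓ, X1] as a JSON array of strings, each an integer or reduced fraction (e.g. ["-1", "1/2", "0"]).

Dimensional matrix (Θ×L by ΔT×D×ℓ×X1):
  Θ: [ 1  0  0  2]
  L: [ 0  1  1  2]
RREF → pivots at {ΔT,D} ⇒ r = 2
Repeat: ΔT,D; free: ℓ,X1
RREF:
  r0: [   1    0    0    2]
  r1: [   0    1    1    2]
Fix exponent of X1 at 1, ℓ at 0; solve each RREF row for its pivot's exponent:
  r0: exp(ΔT) + (2)·1 = 0 ⇒ exp(ΔT) = -2
  r1: exp(D) + (2)·1 = 0 ⇒ exp(D) = -2
Π_2 = ΔT^-2 · D^-2 · X1

["-2", "-2", "0", "1"]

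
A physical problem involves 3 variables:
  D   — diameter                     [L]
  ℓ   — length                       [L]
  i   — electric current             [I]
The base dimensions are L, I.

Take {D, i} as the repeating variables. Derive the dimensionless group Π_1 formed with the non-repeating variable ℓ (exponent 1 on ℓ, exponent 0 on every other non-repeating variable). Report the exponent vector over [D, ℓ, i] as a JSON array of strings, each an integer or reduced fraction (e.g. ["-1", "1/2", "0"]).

["-1", "1", "0"]

Dimensional matrix (L×I by D×ℓ×i):
  L: [ 1  1  0]
  I: [ 0  0  1]
Echelon form has 2 nonzero rows (pivots: D,i)
Repeat: D,i; free: ℓ
RREF:
  r0: [   1    1    0]
  r1: [   0    0    1]
Fix exponent of ℓ at 1; solve each RREF row for its pivot's exponent:
  r0: exp(D) + (1)·1 = 0 ⇒ exp(D) = -1
  r1: exp(i) + (0)·1 = 0 ⇒ exp(i) = 0
Π_1 = D^-1 · ℓ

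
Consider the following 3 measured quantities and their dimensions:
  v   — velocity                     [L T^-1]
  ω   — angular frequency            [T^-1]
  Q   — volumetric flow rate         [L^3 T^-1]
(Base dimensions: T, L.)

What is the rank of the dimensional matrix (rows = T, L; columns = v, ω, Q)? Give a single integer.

2

Exponent matrix [T,L] × [v,ω,Q]:
  T: [-1 -1 -1]
  L: [ 1  0  3]
Echelon form has 2 nonzero rows (pivots: v,ω)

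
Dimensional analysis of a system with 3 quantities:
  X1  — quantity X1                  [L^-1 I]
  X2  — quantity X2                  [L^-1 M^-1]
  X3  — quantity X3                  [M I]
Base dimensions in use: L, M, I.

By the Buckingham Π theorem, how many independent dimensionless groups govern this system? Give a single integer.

1

Dimensional matrix (L×M×I by X1×X2×X3):
  L: [-1 -1  0]
  M: [ 0 -1  1]
  I: [ 1  0  1]
Row reduction gives pivot columns X1,X2; rank = 2
3 vars − rank 2 = 1 Π group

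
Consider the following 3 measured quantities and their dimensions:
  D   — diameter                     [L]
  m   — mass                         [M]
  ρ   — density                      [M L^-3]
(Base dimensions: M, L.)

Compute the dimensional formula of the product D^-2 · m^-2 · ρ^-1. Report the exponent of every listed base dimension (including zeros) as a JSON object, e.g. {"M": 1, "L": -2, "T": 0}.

{"M": -3, "L": 1}

Exponent matrix [M,L] × [D,m,ρ]:
  M: [ 0  1  1]
  L: [ 1  0 -3]
  [M]: (-2)·0+(-2)·1+(-1)·1 = -3
  [L]: (-2)·1+(-2)·0+(-1)·-3 = 1
⇒ M^-3 L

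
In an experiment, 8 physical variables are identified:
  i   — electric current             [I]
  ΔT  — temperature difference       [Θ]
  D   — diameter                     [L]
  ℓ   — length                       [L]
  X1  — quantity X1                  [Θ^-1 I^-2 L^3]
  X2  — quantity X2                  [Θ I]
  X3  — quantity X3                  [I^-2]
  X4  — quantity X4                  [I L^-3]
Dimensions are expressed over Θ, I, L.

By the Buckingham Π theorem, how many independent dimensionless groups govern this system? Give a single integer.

5

Exponent matrix [Θ,I,L] × [i,ΔT,D,ℓ,X1,X2,X3,X4]:
  Θ: [ 0  1  0  0 -1  1  0  0]
  I: [ 1  0  0  0 -2  1 -2  1]
  L: [ 0  0  1  1  3  0  0 -3]
Echelon form has 3 nonzero rows (pivots: i,ΔT,D)
Π count = n − r = 8 − 3 = 5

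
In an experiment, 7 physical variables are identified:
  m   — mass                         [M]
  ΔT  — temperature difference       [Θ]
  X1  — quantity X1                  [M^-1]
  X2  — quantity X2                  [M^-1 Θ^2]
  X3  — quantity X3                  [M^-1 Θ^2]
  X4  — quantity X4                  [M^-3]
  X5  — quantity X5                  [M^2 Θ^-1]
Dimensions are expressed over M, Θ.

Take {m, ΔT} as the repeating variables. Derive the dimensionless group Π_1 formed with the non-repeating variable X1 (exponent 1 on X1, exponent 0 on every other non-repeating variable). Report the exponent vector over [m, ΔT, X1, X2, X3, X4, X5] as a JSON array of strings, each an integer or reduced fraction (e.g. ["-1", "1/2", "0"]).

Exponent matrix [M,Θ] × [m,ΔT,X1,X2,X3,X4,X5]:
  M: [ 1  0 -1 -1 -1 -3  2]
  Θ: [ 0  1  0  2  2  0 -1]
RREF → pivots at {m,ΔT} ⇒ r = 2
Pivot set = {m,ΔT}, free = {X1,X2,X3,X4,X5}
RREF:
  r0: [   1    0   -1   -1   -1   -3    2]
  r1: [   0    1    0    2    2    0   -1]
Fix exponent of X1 at 1, X2 at 0, X3 at 0, X4 at 0, X5 at 0; solve each RREF row for its pivot's exponent:
  r0: exp(m) + (-1)·1 = 0 ⇒ exp(m) = 1
  r1: exp(ΔT) + (0)·1 = 0 ⇒ exp(ΔT) = 0
Π_1 = m · X1

["1", "0", "1", "0", "0", "0", "0"]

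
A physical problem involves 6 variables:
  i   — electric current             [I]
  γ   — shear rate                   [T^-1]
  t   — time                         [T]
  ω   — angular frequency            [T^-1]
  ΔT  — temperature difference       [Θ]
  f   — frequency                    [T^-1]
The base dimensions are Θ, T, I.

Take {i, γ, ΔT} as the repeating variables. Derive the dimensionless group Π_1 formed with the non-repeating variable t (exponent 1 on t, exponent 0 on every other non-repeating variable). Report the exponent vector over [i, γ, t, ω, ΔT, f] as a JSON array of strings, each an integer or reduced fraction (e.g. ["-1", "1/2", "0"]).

Dimensional matrix (Θ×T×I by i×γ×t×ω×ΔT×f):
  Θ: [ 0  0  0  0  1  0]
  T: [ 0 -1  1 -1  0 -1]
  I: [ 1  0  0  0  0  0]
Row reduction gives pivot columns i,γ,ΔT; rank = 3
Pivot set = {i,γ,ΔT}, free = {t,ω,f}
RREF:
  r0: [   1    0    0    0    0    0]
  r1: [   0    1   -1    1    0    1]
  r2: [   0    0    0    0    1    0]
Fix exponent of t at 1, ω at 0, f at 0; solve each RREF row for its pivot's exponent:
  r0: exp(i) + (0)·1 = 0 ⇒ exp(i) = 0
  r1: exp(γ) + (-1)·1 = 0 ⇒ exp(γ) = 1
  r2: exp(ΔT) + (0)·1 = 0 ⇒ exp(ΔT) = 0
Π_1 = γ · t

["0", "1", "1", "0", "0", "0"]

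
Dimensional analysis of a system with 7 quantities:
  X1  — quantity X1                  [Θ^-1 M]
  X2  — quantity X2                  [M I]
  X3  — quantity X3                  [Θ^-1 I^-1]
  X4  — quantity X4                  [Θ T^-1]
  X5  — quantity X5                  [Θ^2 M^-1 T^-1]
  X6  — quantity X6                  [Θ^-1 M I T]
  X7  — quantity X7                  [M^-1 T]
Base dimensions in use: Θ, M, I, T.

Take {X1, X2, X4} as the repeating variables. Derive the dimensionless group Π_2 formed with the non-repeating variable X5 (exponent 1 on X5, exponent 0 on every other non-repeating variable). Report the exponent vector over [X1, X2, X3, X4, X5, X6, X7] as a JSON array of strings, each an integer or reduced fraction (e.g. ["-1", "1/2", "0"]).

Exponent matrix [Θ,M,I,T] × [X1,X2,X3,X4,X5,X6,X7]:
  Θ: [-1  0 -1  1  2 -1  0]
  M: [ 1  1  0  0 -1  1 -1]
  I: [ 0  1 -1  0  0  1  0]
  T: [ 0  0  0 -1 -1  1  1]
Echelon form has 3 nonzero rows (pivots: X1,X2,X4)
Pivot set = {X1,X2,X4}, free = {X3,X5,X6,X7}
RREF:
  r0: [   1    0    1    0   -1    0   -1]
  r1: [   0    1   -1    0    0    1    0]
  r2: [   0    0    0    1    1   -1   -1]
  r3: [   0    0    0    0    0    0    0]
Fix exponent of X5 at 1, X3 at 0, X6 at 0, X7 at 0; solve each RREF row for its pivot's exponent:
  r0: exp(X1) + (-1)·1 = 0 ⇒ exp(X1) = 1
  r1: exp(X2) + (0)·1 = 0 ⇒ exp(X2) = 0
  r2: exp(X4) + (1)·1 = 0 ⇒ exp(X4) = -1
Π_2 = X1 · X4^-1 · X5

["1", "0", "0", "-1", "1", "0", "0"]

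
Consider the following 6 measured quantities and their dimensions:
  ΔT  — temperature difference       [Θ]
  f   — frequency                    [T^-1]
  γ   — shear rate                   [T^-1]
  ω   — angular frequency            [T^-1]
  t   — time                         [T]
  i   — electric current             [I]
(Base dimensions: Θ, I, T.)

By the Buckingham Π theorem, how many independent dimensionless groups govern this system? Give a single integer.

3

Dimensional matrix (Θ×I×T by ΔT×f×γ×ω×t×i):
  Θ: [ 1  0  0  0  0  0]
  I: [ 0  0  0  0  0  1]
  T: [ 0 -1 -1 -1  1  0]
Echelon form has 3 nonzero rows (pivots: ΔT,f,i)
n=6, r=3 ⇒ 3 dimensionless groups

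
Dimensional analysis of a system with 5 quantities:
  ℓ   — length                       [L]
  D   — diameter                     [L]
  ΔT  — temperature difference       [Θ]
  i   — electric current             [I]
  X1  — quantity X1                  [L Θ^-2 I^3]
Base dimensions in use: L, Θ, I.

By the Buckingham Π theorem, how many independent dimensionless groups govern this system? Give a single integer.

Exponent matrix [L,Θ,I] × [ℓ,D,ΔT,i,X1]:
  L: [ 1  1  0  0  1]
  Θ: [ 0  0  1  0 -2]
  I: [ 0  0  0  1  3]
RREF → pivots at {ℓ,ΔT,i} ⇒ r = 3
n=5, r=3 ⇒ 2 dimensionless groups

2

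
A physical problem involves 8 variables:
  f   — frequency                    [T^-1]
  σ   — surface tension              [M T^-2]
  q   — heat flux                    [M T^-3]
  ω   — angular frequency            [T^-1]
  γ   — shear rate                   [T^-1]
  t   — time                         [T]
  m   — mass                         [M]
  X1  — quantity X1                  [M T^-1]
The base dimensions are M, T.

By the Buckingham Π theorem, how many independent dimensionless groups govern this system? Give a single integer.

Write exponents as rows M,T / cols f,σ,q,ω,γ,t,m,X1:
  M: [ 0  1  1  0  0  0  1  1]
  T: [-1 -2 -3 -1 -1  1  0 -1]
Row reduction gives pivot columns f,σ; rank = 2
8 vars − rank 2 = 6 Π groups

6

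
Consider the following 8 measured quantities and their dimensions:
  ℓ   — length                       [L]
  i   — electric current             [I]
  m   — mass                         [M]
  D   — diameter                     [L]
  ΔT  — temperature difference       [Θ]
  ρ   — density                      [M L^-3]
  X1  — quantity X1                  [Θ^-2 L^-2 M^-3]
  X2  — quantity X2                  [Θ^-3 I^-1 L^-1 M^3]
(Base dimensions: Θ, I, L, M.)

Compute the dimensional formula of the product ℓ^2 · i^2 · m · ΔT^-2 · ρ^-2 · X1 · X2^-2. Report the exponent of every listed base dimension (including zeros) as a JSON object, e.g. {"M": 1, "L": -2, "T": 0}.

{"Θ": 2, "I": 4, "L": 8, "M": -10}

Exponent matrix [Θ,I,L,M] × [ℓ,i,m,D,ΔT,ρ,X1,X2]:
  Θ: [ 0  0  0  0  1  0 -2 -3]
  I: [ 0  1  0  0  0  0  0 -1]
  L: [ 1  0  0  1  0 -3 -2 -1]
  M: [ 0  0  1  0  0  1 -3  3]
  [Θ]: (2)·0+(2)·0+(1)·0+(-2)·1+(-2)·0+(1)·-2+(-2)·-3 = 2
  [I]: (2)·0+(2)·1+(1)·0+(-2)·0+(-2)·0+(1)·0+(-2)·-1 = 4
  [L]: (2)·1+(2)·0+(1)·0+(-2)·0+(-2)·-3+(1)·-2+(-2)·-1 = 8
  [M]: (2)·0+(2)·0+(1)·1+(-2)·0+(-2)·1+(1)·-3+(-2)·3 = -10
⇒ Θ^2 I^4 L^8 M^-10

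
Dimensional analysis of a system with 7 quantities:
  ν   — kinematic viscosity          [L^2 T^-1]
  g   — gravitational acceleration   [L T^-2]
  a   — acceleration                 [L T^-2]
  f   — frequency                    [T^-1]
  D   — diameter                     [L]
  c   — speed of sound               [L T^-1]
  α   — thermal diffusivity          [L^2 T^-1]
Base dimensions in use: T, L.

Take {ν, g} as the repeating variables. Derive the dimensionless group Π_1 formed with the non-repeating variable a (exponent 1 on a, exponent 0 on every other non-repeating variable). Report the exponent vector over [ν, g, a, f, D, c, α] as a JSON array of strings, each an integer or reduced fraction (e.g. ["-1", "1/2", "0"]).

["0", "-1", "1", "0", "0", "0", "0"]

Write exponents as rows T,L / cols ν,g,a,f,D,c,α:
  T: [-1 -2 -2 -1  0 -1 -1]
  L: [ 2  1  1  0  1  1  2]
Echelon form has 2 nonzero rows (pivots: ν,g)
Repeat: ν,g; free: a,f,D,c,α
RREF:
  r0: [   1    0    0 -1/3  2/3  1/3    1]
  r1: [   0    1    1  2/3 -1/3  1/3    0]
Fix exponent of a at 1, f at 0, D at 0, c at 0, α at 0; solve each RREF row for its pivot's exponent:
  r0: exp(ν) + (0)·1 = 0 ⇒ exp(ν) = 0
  r1: exp(g) + (1)·1 = 0 ⇒ exp(g) = -1
Π_1 = g^-1 · a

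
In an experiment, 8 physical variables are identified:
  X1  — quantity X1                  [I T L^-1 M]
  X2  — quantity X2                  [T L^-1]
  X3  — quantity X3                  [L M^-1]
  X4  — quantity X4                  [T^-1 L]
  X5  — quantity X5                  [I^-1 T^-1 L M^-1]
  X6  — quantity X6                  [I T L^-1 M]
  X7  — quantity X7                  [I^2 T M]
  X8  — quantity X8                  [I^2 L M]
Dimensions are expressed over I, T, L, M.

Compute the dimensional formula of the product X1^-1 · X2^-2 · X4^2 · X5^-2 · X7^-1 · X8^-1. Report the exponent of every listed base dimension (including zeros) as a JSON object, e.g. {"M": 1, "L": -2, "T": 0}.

{"I": -3, "T": -4, "L": 2, "M": -1}

Exponent matrix [I,T,L,M] × [X1,X2,X3,X4,X5,X6,X7,X8]:
  I: [ 1  0  0  0 -1  1  2  2]
  T: [ 1  1  0 -1 -1  1  1  0]
  L: [-1 -1  1  1  1 -1  0  1]
  M: [ 1  0 -1  0 -1  1  1  1]
  [I]: (-1)·1+(-2)·0+(2)·0+(-2)·-1+(-1)·2+(-1)·2 = -3
  [T]: (-1)·1+(-2)·1+(2)·-1+(-2)·-1+(-1)·1+(-1)·0 = -4
  [L]: (-1)·-1+(-2)·-1+(2)·1+(-2)·1+(-1)·0+(-1)·1 = 2
  [M]: (-1)·1+(-2)·0+(2)·0+(-2)·-1+(-1)·1+(-1)·1 = -1
⇒ I^-3 T^-4 L^2 M^-1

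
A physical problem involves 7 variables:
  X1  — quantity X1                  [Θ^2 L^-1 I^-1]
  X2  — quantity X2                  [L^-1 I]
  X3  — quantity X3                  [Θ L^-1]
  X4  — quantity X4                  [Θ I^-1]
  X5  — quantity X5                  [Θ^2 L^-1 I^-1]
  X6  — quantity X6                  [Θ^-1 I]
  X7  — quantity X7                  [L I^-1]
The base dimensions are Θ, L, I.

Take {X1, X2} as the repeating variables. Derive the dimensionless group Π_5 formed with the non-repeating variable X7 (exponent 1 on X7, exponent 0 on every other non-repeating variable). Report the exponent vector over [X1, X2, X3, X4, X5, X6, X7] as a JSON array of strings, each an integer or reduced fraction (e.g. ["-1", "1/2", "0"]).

Exponent matrix [Θ,L,I] × [X1,X2,X3,X4,X5,X6,X7]:
  Θ: [ 2  0  1  1  2 -1  0]
  L: [-1 -1 -1  0 -1  0  1]
  I: [-1  1  0 -1 -1  1 -1]
Echelon form has 2 nonzero rows (pivots: X1,X2)
Repeat: X1,X2; free: X3,X4,X5,X6,X7
RREF:
  r0: [   1    0  1/2  1/2    1 -1/2    0]
  r1: [   0    1  1/2 -1/2    0  1/2   -1]
  r2: [   0    0    0    0    0    0    0]
Fix exponent of X7 at 1, X3 at 0, X4 at 0, X5 at 0, X6 at 0; solve each RREF row for its pivot's exponent:
  r0: exp(X1) + (0)·1 = 0 ⇒ exp(X1) = 0
  r1: exp(X2) + (-1)·1 = 0 ⇒ exp(X2) = 1
Π_5 = X2 · X7

["0", "1", "0", "0", "0", "0", "1"]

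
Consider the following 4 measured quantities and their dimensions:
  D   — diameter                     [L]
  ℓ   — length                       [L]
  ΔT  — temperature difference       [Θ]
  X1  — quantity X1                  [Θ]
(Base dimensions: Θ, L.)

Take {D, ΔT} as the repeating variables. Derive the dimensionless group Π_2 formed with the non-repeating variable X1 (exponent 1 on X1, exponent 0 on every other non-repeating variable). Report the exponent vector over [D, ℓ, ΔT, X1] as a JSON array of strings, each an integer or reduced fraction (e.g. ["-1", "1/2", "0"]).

Write exponents as rows Θ,L / cols D,ℓ,ΔT,X1:
  Θ: [ 0  0  1  1]
  L: [ 1  1  0  0]
Row reduction gives pivot columns D,ΔT; rank = 2
Repeat: D,ΔT; free: ℓ,X1
RREF:
  r0: [   1    1    0    0]
  r1: [   0    0    1    1]
Fix exponent of X1 at 1, ℓ at 0; solve each RREF row for its pivot's exponent:
  r0: exp(D) + (0)·1 = 0 ⇒ exp(D) = 0
  r1: exp(ΔT) + (1)·1 = 0 ⇒ exp(ΔT) = -1
Π_2 = ΔT^-1 · X1

["0", "0", "-1", "1"]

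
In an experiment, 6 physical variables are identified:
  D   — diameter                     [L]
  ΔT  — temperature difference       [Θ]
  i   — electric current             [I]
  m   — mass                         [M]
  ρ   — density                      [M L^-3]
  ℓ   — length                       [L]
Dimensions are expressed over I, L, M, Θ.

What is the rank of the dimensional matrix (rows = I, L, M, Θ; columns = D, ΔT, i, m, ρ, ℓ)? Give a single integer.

4

Exponent matrix [I,L,M,Θ] × [D,ΔT,i,m,ρ,ℓ]:
  I: [ 0  0  1  0  0  0]
  L: [ 1  0  0  0 -3  1]
  M: [ 0  0  0  1  1  0]
  Θ: [ 0  1  0  0  0  0]
Row reduction gives pivot columns D,ΔT,i,m; rank = 4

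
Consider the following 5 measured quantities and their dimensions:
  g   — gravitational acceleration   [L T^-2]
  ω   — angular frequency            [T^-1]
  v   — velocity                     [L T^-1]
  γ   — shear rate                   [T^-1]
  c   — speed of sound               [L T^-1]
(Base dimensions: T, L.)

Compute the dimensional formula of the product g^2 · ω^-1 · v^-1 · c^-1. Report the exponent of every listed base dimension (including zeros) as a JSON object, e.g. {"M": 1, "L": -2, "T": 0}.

Exponent matrix [T,L] × [g,ω,v,γ,c]:
  T: [-2 -1 -1 -1 -1]
  L: [ 1  0  1  0  1]
  [T]: (2)·-2+(-1)·-1+(-1)·-1+(-1)·-1 = -1
  [L]: (2)·1+(-1)·0+(-1)·1+(-1)·1 = 0
⇒ T^-1

{"T": -1, "L": 0}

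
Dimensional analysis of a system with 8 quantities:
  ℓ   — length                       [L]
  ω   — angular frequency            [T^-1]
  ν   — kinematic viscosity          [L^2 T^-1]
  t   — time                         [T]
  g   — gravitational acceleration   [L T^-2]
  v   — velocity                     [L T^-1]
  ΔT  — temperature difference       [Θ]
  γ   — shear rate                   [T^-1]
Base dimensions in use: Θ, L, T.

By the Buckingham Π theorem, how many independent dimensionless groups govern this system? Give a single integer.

5

Exponent matrix [Θ,L,T] × [ℓ,ω,ν,t,g,v,ΔT,γ]:
  Θ: [ 0  0  0  0  0  0  1  0]
  L: [ 1  0  2  0  1  1  0  0]
  T: [ 0 -1 -1  1 -2 -1  0 -1]
Echelon form has 3 nonzero rows (pivots: ℓ,ω,ΔT)
Π count = n − r = 8 − 3 = 5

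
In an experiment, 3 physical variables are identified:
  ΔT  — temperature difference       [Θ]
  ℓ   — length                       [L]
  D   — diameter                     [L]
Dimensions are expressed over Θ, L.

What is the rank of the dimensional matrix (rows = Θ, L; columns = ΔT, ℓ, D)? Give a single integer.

Exponent matrix [Θ,L] × [ΔT,ℓ,D]:
  Θ: [ 1  0  0]
  L: [ 0  1  1]
Row reduction gives pivot columns ΔT,ℓ; rank = 2

2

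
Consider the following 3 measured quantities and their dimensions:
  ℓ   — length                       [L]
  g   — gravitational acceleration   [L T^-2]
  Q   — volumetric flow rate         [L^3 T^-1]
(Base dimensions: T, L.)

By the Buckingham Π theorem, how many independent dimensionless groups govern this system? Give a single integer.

1

Write exponents as rows T,L / cols ℓ,g,Q:
  T: [ 0 -2 -1]
  L: [ 1  1  3]
Echelon form has 2 nonzero rows (pivots: ℓ,g)
3 vars − rank 2 = 1 Π group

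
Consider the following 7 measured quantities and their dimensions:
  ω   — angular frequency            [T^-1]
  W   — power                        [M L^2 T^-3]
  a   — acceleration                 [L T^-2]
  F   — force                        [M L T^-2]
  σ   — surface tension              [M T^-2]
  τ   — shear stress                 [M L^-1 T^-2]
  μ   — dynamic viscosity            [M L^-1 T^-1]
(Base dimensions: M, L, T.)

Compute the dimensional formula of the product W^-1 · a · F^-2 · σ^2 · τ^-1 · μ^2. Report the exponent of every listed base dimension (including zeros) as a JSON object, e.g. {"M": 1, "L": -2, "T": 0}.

{"M": 0, "L": -4, "T": 1}

Write exponents as rows M,L,T / cols ω,W,a,F,σ,τ,μ:
  M: [ 0  1  0  1  1  1  1]
  L: [ 0  2  1  1  0 -1 -1]
  T: [-1 -3 -2 -2 -2 -2 -1]
  [M]: (-1)·1+(1)·0+(-2)·1+(2)·1+(-1)·1+(2)·1 = 0
  [L]: (-1)·2+(1)·1+(-2)·1+(2)·0+(-1)·-1+(2)·-1 = -4
  [T]: (-1)·-3+(1)·-2+(-2)·-2+(2)·-2+(-1)·-2+(2)·-1 = 1
⇒ L^-4 T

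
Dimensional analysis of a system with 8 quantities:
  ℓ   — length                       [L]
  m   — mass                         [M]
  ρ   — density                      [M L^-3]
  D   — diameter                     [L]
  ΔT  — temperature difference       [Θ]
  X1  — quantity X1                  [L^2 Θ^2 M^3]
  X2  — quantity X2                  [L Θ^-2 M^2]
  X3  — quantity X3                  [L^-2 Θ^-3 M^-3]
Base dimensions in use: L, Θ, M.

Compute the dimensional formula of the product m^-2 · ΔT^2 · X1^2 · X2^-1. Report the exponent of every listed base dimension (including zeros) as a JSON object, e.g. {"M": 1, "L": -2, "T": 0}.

Write exponents as rows L,Θ,M / cols ℓ,m,ρ,D,ΔT,X1,X2,X3:
  L: [ 1  0 -3  1  0  2  1 -2]
  Θ: [ 0  0  0  0  1  2 -2 -3]
  M: [ 0  1  1  0  0  3  2 -3]
  [L]: (-2)·0+(2)·0+(2)·2+(-1)·1 = 3
  [Θ]: (-2)·0+(2)·1+(2)·2+(-1)·-2 = 8
  [M]: (-2)·1+(2)·0+(2)·3+(-1)·2 = 2
⇒ L^3 Θ^8 M^2

{"L": 3, "Θ": 8, "M": 2}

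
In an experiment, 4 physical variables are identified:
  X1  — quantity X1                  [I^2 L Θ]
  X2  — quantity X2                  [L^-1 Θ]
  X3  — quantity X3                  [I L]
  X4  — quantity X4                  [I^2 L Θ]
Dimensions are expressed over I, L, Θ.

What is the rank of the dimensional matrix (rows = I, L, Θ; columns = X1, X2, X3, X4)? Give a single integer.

Exponent matrix [I,L,Θ] × [X1,X2,X3,X4]:
  I: [ 2  0  1  2]
  L: [ 1 -1  1  1]
  Θ: [ 1  1  0  1]
Row reduction gives pivot columns X1,X2; rank = 2

2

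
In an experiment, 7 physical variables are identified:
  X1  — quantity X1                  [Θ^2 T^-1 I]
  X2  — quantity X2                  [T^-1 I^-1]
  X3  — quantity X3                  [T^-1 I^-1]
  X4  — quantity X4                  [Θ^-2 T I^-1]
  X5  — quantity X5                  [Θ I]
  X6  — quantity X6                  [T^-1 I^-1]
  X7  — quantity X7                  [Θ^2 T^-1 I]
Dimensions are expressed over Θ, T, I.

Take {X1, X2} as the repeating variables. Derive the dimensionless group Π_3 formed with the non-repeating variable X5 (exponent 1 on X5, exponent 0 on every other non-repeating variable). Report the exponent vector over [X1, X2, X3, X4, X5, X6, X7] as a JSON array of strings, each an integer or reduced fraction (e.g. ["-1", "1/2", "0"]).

["-1/2", "1/2", "0", "0", "1", "0", "0"]

Exponent matrix [Θ,T,I] × [X1,X2,X3,X4,X5,X6,X7]:
  Θ: [ 2  0  0 -2  1  0  2]
  T: [-1 -1 -1  1  0 -1 -1]
  I: [ 1 -1 -1 -1  1 -1  1]
Echelon form has 2 nonzero rows (pivots: X1,X2)
Pivot set = {X1,X2}, free = {X3,X4,X5,X6,X7}
RREF:
  r0: [   1    0    0   -1  1/2    0    1]
  r1: [   0    1    1    0 -1/2    1    0]
  r2: [   0    0    0    0    0    0    0]
Fix exponent of X5 at 1, X3 at 0, X4 at 0, X6 at 0, X7 at 0; solve each RREF row for its pivot's exponent:
  r0: exp(X1) + (1/2)·1 = 0 ⇒ exp(X1) = -1/2
  r1: exp(X2) + (-1/2)·1 = 0 ⇒ exp(X2) = 1/2
Π_3 = X1^(-1/2) · X2^(1/2) · X5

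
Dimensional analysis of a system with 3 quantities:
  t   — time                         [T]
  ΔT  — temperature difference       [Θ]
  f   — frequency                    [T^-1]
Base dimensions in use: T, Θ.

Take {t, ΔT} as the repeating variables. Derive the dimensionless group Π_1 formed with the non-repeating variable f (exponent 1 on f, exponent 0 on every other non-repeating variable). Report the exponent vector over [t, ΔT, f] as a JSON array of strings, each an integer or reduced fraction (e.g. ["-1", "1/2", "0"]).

["1", "0", "1"]

Dimensional matrix (T×Θ by t×ΔT×f):
  T: [ 1  0 -1]
  Θ: [ 0  1  0]
Echelon form has 2 nonzero rows (pivots: t,ΔT)
Repeat: t,ΔT; free: f
RREF:
  r0: [   1    0   -1]
  r1: [   0    1    0]
Fix exponent of f at 1; solve each RREF row for its pivot's exponent:
  r0: exp(t) + (-1)·1 = 0 ⇒ exp(t) = 1
  r1: exp(ΔT) + (0)·1 = 0 ⇒ exp(ΔT) = 0
Π_1 = t · f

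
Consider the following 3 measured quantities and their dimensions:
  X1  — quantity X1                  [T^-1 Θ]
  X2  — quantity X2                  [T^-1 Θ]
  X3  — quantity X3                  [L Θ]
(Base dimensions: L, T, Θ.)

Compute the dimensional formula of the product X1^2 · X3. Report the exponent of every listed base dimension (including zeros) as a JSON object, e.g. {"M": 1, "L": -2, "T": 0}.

Dimensional matrix (L×T×Θ by X1×X2×X3):
  L: [ 0  0  1]
  T: [-1 -1  0]
  Θ: [ 1  1  1]
  [L]: (2)·0+(1)·1 = 1
  [T]: (2)·-1+(1)·0 = -2
  [Θ]: (2)·1+(1)·1 = 3
⇒ L T^-2 Θ^3

{"L": 1, "T": -2, "Θ": 3}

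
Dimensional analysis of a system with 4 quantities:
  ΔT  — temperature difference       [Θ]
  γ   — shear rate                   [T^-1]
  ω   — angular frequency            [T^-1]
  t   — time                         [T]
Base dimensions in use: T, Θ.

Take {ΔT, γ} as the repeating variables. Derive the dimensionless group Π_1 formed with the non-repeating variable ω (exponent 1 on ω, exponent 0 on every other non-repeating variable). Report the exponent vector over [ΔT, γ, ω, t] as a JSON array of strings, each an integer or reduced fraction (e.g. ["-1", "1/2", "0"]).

Dimensional matrix (T×Θ by ΔT×γ×ω×t):
  T: [ 0 -1 -1  1]
  Θ: [ 1  0  0  0]
Echelon form has 2 nonzero rows (pivots: ΔT,γ)
Repeat: ΔT,γ; free: ω,t
RREF:
  r0: [   1    0    0    0]
  r1: [   0    1    1   -1]
Fix exponent of ω at 1, t at 0; solve each RREF row for its pivot's exponent:
  r0: exp(ΔT) + (0)·1 = 0 ⇒ exp(ΔT) = 0
  r1: exp(γ) + (1)·1 = 0 ⇒ exp(γ) = -1
Π_1 = γ^-1 · ω

["0", "-1", "1", "0"]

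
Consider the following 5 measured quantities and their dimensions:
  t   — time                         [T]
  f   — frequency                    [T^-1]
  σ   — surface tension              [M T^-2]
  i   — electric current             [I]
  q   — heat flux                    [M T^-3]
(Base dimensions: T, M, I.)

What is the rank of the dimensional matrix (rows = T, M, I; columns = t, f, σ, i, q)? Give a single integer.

Exponent matrix [T,M,I] × [t,f,σ,i,q]:
  T: [ 1 -1 -2  0 -3]
  M: [ 0  0  1  0  1]
  I: [ 0  0  0  1  0]
Row reduction gives pivot columns t,σ,i; rank = 3

3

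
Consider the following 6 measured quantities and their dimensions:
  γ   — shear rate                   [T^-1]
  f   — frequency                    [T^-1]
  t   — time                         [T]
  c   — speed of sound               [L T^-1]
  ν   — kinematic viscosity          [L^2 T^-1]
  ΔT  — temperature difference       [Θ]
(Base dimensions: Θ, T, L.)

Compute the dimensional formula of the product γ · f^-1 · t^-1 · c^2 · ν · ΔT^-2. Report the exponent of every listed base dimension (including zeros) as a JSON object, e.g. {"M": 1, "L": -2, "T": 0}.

Dimensional matrix (Θ×T×L by γ×f×t×c×ν×ΔT):
  Θ: [ 0  0  0  0  0  1]
  T: [-1 -1  1 -1 -1  0]
  L: [ 0  0  0  1  2  0]
  [Θ]: (1)·0+(-1)·0+(-1)·0+(2)·0+(1)·0+(-2)·1 = -2
  [T]: (1)·-1+(-1)·-1+(-1)·1+(2)·-1+(1)·-1+(-2)·0 = -4
  [L]: (1)·0+(-1)·0+(-1)·0+(2)·1+(1)·2+(-2)·0 = 4
⇒ Θ^-2 T^-4 L^4

{"Θ": -2, "T": -4, "L": 4}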